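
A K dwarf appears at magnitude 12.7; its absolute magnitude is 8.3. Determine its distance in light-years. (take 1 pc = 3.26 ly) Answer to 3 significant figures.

d ≈ 247 ly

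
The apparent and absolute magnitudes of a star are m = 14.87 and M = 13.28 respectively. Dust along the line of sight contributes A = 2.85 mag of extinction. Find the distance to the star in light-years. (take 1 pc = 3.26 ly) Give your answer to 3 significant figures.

m − M = 5 log₁₀(d/10 pc) + A  ⇒  14.87 − (13.28) − 2.85 = 5 log₁₀(d/10)
-1.260 = 5 log₁₀(d/10)
log₁₀ d = (m − M − A)/5 + 1 = 0.7480
d = 10^0.7480 = 5.598 pc
= 18.25 ly

d ≈ 18.2 ly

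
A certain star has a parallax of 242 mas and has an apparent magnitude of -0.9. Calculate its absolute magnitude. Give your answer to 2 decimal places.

M ≈ 1.02

p = 242 mas = 0.242″ → d = 1/p = 4.132 pc
5 log₁₀(d/10 pc) = 5 log₁₀(4.132) − 5 = -1.919
M = m − 5 log₁₀(d/10) = -0.9 + 1.919 = 1.019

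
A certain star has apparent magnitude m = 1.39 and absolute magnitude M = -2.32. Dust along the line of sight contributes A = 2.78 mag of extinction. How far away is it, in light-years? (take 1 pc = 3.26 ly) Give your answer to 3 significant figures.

d ≈ 50.0 ly

m − M = 5 log₁₀(d/10 pc) + A  ⇒  1.39 − (-2.32) − 2.78 = 5 log₁₀(d/10)
0.930 = 5 log₁₀(d/10)
log₁₀ d = (m − M − A)/5 + 1 = 1.1860
d = 10^1.1860 = 15.35 pc
= 50.03 ly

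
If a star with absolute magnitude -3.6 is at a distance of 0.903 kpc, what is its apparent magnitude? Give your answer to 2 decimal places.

m ≈ 6.18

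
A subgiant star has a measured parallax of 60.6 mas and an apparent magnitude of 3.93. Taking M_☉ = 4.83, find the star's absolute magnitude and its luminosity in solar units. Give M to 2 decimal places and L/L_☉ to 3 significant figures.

M ≈ 2.84; L/L_☉ ≈ 6.24

d = 1/p = 1000/60.6 mas = 16.50 pc
M = m − 5 log₁₀ d + 5 = 3.93 − 5·1.2175 + 5 = 2.842
M − M_☉ = 2.842 − 4.83 = -1.988
L/L_☉ = 10^(−0.4 × -1.988) = 6.238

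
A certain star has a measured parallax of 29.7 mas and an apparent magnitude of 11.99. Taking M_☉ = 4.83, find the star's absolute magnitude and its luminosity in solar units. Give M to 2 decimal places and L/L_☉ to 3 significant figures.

d = 1/p = 1000/29.7 mas = 33.67 pc
M = m − 5 log₁₀ d + 5 = 11.99 − 5·1.5272 + 5 = 9.354
M − M_☉ = 9.354 − 4.83 = 4.524
L/L_☉ = 10^(−0.4 × 4.524) = 0.01551

M ≈ 9.35; L/L_☉ ≈ 0.0155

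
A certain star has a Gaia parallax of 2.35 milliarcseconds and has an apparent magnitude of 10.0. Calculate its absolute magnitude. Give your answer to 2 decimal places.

p = 2.35 mas = 2.35×10^-3″ → d = 1/p = 425.5 pc
5 log₁₀(d/10 pc) = 5 log₁₀(425.5) − 5 = 8.145
M = m − 5 log₁₀(d/10) = 10.0 − 8.145 = 1.855

M ≈ 1.86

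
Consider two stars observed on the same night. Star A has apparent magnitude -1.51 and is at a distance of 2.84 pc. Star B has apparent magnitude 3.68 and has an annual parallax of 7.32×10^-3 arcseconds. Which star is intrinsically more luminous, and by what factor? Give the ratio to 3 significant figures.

Star A: M = m − 5 log₁₀ d + 5 = -1.51 − 5·0.4533 + 5 = 1.223
Star B: d = 1/p = 1/7.32×10^-3″ = 136.6 pc
Star B: M = m − 5 log₁₀ d + 5 = 3.68 − 5·2.1355 + 5 = -1.997
ΔM = M_A − M_B = 1.223 − (-1.997) = 3.221; smaller M is more luminous → Star B.
L ratio = 10^(0.4 |ΔM|) = 10^1.288 = 19.42

Star B is more luminous, by a factor of 19.4.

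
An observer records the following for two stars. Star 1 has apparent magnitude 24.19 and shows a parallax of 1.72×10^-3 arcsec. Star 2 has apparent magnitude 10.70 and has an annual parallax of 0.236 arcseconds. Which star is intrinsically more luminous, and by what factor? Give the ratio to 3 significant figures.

Star 1: d = 1/p = 1/1.72×10^-3″ = 581.4 pc
Star 1: M = m − 5 log₁₀ d + 5 = 24.19 − 5·2.7645 + 5 = 15.368
Star 2: d = 1/p = 1/0.236″ = 4.237 pc
Star 2: M = m − 5 log₁₀ d + 5 = 10.70 − 5·0.6271 + 5 = 12.565
ΔM = M_1 − M_2 = 15.368 − (12.565) = 2.803; smaller M is more luminous → Star 2.
L ratio = 10^(0.4 |ΔM|) = 10^1.121 = 13.22

Star 2 is more luminous, by a factor of 13.2.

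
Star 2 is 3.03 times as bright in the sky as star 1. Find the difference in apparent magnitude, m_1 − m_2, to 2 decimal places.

m_1 − m_2 ≈ 1.20

Pogson: Δm = −2.5 log₁₀(ratio) = −2.5 log₁₀(3.03) = −2.5 × 0.4814 = -1.204
Star 2 is brighter so has the smaller magnitude: m_1 − m_2 is positive.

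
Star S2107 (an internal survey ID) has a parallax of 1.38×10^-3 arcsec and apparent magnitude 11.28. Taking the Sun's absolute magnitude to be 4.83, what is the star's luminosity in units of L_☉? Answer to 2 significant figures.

L/L_☉ ≈ 14

d = 1/p = 1/1.38×10^-3″ = 724.6 pc
M = m − 5 log₁₀ d + 5 = 11.28 − 5·2.8601 + 5 = 1.979
M − M_☉ = 1.979 − 4.83 = -2.851
L/L_☉ = 10^(−0.4 × -2.851) = 13.81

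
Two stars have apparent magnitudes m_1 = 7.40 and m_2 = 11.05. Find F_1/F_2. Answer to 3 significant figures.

F_1/F_2 ≈ 28.8

Δm = 7.40 − (11.05) = -3.65
Flux ratio = 10^(−0.4 Δm) = 10^(−0.4 × -3.65) = 10^1.460 = 28.84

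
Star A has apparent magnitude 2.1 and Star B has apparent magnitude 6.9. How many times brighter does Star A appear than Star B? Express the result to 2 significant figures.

Δm = 2.1 − (6.9) = -4.8
Flux ratio = 10^(−0.4 Δm) = 10^(−0.4 × -4.8) = 10^1.920 = 83.18

83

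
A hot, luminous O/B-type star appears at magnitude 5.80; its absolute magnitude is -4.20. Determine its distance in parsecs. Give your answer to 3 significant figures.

d ≈ 1000 pc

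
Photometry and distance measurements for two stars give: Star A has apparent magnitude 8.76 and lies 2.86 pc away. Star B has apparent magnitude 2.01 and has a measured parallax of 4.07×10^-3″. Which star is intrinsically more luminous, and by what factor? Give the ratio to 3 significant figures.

Star A: M = m − 5 log₁₀ d + 5 = 8.76 − 5·0.4564 + 5 = 11.478
Star B: d = 1/p = 1/4.07×10^-3″ = 245.7 pc
Star B: M = m − 5 log₁₀ d + 5 = 2.01 − 5·2.3904 + 5 = -4.942
ΔM = M_A − M_B = 11.478 − (-4.942) = 16.420; smaller M is more luminous → Star B.
L ratio = 10^(0.4 |ΔM|) = 10^6.568 = 3.699×10^6

Star B is more luminous, by a factor of 3.70×10^6.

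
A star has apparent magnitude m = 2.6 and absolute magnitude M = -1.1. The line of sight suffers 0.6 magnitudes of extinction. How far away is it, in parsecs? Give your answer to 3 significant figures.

m − M = 5 log₁₀(d/10 pc) + A  ⇒  2.6 − (-1.1) − 0.6 = 5 log₁₀(d/10)
3.100 = 5 log₁₀(d/10)
log₁₀ d = (m − M − A)/5 + 1 = 1.6200
d = 10^1.6200 = 41.69 pc

d ≈ 41.7 pc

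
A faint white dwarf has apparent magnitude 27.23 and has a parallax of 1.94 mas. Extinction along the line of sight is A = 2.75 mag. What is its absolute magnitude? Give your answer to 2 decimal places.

M ≈ 15.92

p = 1.94 mas = 1.94×10^-3″ → d = 1/p = 515.5 pc
5 log₁₀(d/10 pc) = 5 log₁₀(515.5) − 5 = 8.561
M = m − 5 log₁₀(d/10) − A = 27.23 − 8.561 − 2.75 = 15.919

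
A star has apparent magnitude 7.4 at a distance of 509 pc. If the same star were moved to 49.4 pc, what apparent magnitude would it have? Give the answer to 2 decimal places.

m ≈ 2.34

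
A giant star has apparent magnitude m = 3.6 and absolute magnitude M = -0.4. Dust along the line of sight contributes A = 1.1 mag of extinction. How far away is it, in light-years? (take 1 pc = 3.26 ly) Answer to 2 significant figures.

m − M = 5 log₁₀(d/10 pc) + A  ⇒  3.6 − (-0.4) − 1.1 = 5 log₁₀(d/10)
2.900 = 5 log₁₀(d/10)
log₁₀ d = (m − M − A)/5 + 1 = 1.5800
d = 10^1.5800 = 38.02 pc
= 123.9 ly

d ≈ 120 ly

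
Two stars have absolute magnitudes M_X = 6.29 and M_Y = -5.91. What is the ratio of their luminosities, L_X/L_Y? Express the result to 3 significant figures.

L_X/L_Y ≈ 1.32×10^-5

ΔM = M_X − M_Y = 12.20
L_X/L_Y = 10^(−0.4 ΔM) = 10^-4.880 = 1.318×10^-5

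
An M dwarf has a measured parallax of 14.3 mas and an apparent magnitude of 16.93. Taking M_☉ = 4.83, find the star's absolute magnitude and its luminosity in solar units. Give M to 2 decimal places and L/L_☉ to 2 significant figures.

d = 1/p = 1000/14.3 mas = 69.93 pc
M = m − 5 log₁₀ d + 5 = 16.93 − 5·1.8447 + 5 = 12.707
M − M_☉ = 12.707 − 4.83 = 7.877
L/L_☉ = 10^(−0.4 × 7.877) = 7.069×10^-4

M ≈ 12.71; L/L_☉ ≈ 7.1×10^-4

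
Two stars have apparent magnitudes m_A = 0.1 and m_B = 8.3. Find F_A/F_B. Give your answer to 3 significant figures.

F_A/F_B ≈ 1910

Magnitude difference = -8.2
Flux ratio = 10^(−0.4 Δm) = 10^(−0.4 × -8.2) = 10^3.280 = 1905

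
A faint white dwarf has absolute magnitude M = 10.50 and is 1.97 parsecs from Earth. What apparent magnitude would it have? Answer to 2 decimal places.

m ≈ 6.97

m = M + 5 log₁₀ d − 5 = 10.50 + 5·0.2945 − 5 = 6.972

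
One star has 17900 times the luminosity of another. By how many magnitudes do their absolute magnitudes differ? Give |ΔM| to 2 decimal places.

Pogson: ΔM = −2.5 log₁₀(ratio) = −2.5 log₁₀(17900) = −2.5 × 4.2529 = -10.632

|ΔM| ≈ 10.63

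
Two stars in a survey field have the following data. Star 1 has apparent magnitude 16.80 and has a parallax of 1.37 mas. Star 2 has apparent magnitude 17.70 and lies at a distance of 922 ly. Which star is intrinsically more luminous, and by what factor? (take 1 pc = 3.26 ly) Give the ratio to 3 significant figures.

Star 1 is more luminous, by a factor of 15.3.

Star 1: p = 1.37 mas = 1.37×10^-3″ → d = 1/p = 729.9 pc
Star 1: M = m − 5 log₁₀ d + 5 = 16.80 − 5·2.8633 + 5 = 7.484
Star 2: d = 922 ly / 3.26 = 282.8 pc
Star 2: M = m − 5 log₁₀ d + 5 = 17.70 − 5·2.4515 + 5 = 10.442
ΔM = M_1 − M_2 = 7.484 − (10.442) = -2.959; smaller M is more luminous → Star 1.
L ratio = 10^(0.4 |ΔM|) = 10^1.184 = 15.26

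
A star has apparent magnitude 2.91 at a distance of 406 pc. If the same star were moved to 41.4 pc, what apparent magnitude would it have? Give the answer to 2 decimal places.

Flux ∝ 1/d², so Δm = 5 log₁₀(d₂/d₁) = 5 log₁₀(41.4/406) = -4.958
m₂ = m₁ + Δm = 2.91 + (-4.958) = -2.048

m ≈ -2.05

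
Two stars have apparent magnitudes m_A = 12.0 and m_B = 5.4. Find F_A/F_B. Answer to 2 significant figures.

F_A/F_B ≈ 2.3×10^-3

Magnitude difference = 6.6
Flux ratio = 10^(−0.4 Δm) = 10^(−0.4 × 6.6) = 10^-2.640 = 2.291×10^-3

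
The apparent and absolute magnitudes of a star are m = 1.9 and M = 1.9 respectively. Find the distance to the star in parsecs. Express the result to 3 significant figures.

Distance modulus: m − M = 1.9 − (1.9) = 0.000
m − M = 5 log₁₀ d − 5
log₁₀ d = (m − M)/5 + 1 = 1.0000
d = 10^1.0000 = 10.00 pc

d ≈ 10.0 pc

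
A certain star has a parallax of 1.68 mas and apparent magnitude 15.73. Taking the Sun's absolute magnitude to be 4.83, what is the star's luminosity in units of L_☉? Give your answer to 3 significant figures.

L/L_☉ ≈ 0.155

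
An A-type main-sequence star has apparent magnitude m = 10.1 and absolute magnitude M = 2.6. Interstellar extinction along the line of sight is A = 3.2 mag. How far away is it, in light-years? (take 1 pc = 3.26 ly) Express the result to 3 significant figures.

d ≈ 236 ly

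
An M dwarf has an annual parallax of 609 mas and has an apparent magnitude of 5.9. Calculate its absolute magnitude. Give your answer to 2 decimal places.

M ≈ 9.82

p = 609 mas = 0.609″ → d = 1/p = 1.642 pc
5 log₁₀(d/10 pc) = 5 log₁₀(1.642) − 5 = -3.923
M = m − 5 log₁₀(d/10) = 5.9 + 3.923 = 9.823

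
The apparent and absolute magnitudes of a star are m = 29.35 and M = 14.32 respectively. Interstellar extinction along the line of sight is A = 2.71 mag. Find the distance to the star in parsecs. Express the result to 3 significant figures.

m − M = 5 log₁₀(d/10 pc) + A  ⇒  29.35 − (14.32) − 2.71 = 5 log₁₀(d/10)
12.320 = 5 log₁₀(d/10)
log₁₀ d = (m − M − A)/5 + 1 = 3.4640
d = 10^3.4640 = 2911 pc

d ≈ 2910 pc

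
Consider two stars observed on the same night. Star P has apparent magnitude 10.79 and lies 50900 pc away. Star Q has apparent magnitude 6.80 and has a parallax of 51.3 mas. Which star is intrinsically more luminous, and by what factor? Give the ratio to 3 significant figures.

Star P is more luminous, by a factor of 173000.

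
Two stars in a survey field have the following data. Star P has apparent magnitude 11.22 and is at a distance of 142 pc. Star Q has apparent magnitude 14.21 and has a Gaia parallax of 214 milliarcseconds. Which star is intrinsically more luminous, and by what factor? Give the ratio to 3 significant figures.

Star P: M = m − 5 log₁₀ d + 5 = 11.22 − 5·2.1523 + 5 = 5.459
Star Q: p = 214 mas = 0.214″ → d = 1/p = 4.673 pc
Star Q: M = m − 5 log₁₀ d + 5 = 14.21 − 5·0.6696 + 5 = 15.862
ΔM = M_P − M_Q = 5.459 − (15.862) = -10.404; smaller M is more luminous → Star P.
L ratio = 10^(0.4 |ΔM|) = 10^4.161 = 14500

Star P is more luminous, by a factor of 14500.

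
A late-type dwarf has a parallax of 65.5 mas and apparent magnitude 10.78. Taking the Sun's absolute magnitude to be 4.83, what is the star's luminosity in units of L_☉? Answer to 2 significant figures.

d = 1/p = 1000/65.5 mas = 15.27 pc
M = m − 5 log₁₀ d + 5 = 10.78 − 5·1.1838 + 5 = 9.861
M − M_☉ = 9.861 − 4.83 = 5.031
L/L_☉ = 10^(−0.4 × 5.031) = 9.717×10^-3

L/L_☉ ≈ 9.7×10^-3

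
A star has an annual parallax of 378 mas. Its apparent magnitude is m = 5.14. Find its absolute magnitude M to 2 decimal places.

M ≈ 8.03

p = 378 mas = 0.378″ → d = 1/p = 2.646 pc
5 log₁₀(d/10 pc) = 5 log₁₀(2.646) − 5 = -2.887
M = m − 5 log₁₀(d/10) = 5.14 + 2.887 = 8.027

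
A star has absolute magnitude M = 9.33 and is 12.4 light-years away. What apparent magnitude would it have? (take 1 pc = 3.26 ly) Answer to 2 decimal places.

d = 12.4 ly / 3.26 = 3.804 pc
m = M + 5 log₁₀ d − 5 = 9.33 + 5·0.5802 − 5 = 7.231

m ≈ 7.23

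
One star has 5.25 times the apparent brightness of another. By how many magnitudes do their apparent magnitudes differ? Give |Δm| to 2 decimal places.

|Δm| ≈ 1.80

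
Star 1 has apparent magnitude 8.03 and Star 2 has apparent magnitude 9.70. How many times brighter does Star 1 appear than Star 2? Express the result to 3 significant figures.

4.66

Δm = 8.03 − (9.70) = -1.67
Flux ratio = 10^(−0.4 Δm) = 10^(−0.4 × -1.67) = 10^0.668 = 4.656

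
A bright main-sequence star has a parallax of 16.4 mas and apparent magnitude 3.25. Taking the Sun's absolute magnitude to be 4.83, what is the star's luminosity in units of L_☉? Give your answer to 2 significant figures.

d = 1/p = 1000/16.4 mas = 60.98 pc
M = m − 5 log₁₀ d + 5 = 3.25 − 5·1.7852 + 5 = -0.676
M − M_☉ = -0.676 − 4.83 = -5.506
L/L_☉ = 10^(−0.4 × -5.506) = 159.3

L/L_☉ ≈ 160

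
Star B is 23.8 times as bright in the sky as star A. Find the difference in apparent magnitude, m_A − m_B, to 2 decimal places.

Pogson: Δm = −2.5 log₁₀(ratio) = −2.5 log₁₀(23.8) = −2.5 × 1.3766 = -3.441
Star B is brighter so has the smaller magnitude: m_A − m_B is positive.

m_A − m_B ≈ 3.44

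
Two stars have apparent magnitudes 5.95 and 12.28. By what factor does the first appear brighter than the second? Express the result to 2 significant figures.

Δm = 5.95 − (12.28) = -6.33
Flux ratio = 10^(−0.4 Δm) = 10^(−0.4 × -6.33) = 10^2.532 = 340.4

340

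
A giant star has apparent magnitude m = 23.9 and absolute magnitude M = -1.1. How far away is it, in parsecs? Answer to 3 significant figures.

d ≈ 1.00×10^6 pc

Distance modulus: m − M = 23.9 − (-1.1) = 25.000
m − M = 5 log₁₀ d − 5
log₁₀ d = (m − M)/5 + 1 = 6.0000
d = 10^6.0000 = 1.000×10^6 pc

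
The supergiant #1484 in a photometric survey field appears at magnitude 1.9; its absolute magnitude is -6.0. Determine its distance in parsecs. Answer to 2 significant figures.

d ≈ 380 pc

μ = m − M = 7.900
m − M = 5 log₁₀ d − 5
log₁₀ d = (m − M)/5 + 1 = 2.5800
d = 10^2.5800 = 380.2 pc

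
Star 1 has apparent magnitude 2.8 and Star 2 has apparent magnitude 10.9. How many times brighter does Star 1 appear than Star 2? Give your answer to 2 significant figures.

1700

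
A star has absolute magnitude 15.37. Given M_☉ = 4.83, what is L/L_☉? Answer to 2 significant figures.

L/L_☉ ≈ 6.1×10^-5

M − M_☉ = 15.37 − 4.83 = 10.540
L/L_☉ = 10^(−0.4 (M − M_☉)) = 10^-4.216 = 6.081×10^-5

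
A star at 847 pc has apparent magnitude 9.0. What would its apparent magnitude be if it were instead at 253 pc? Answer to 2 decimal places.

Flux ∝ 1/d², so Δm = 5 log₁₀(d₂/d₁) = 5 log₁₀(253/847) = -2.624
m₂ = m₁ + Δm = 9.0 + (-2.624) = 6.376

m ≈ 6.38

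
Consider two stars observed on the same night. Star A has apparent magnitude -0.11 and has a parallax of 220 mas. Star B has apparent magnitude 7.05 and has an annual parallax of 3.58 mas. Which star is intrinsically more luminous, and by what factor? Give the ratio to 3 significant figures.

Star B is more luminous, by a factor of 5.17.

Star A: p = 220 mas = 0.220″ → d = 1/p = 4.545 pc
Star A: M = m − 5 log₁₀ d + 5 = -0.11 − 5·0.6576 + 5 = 1.602
Star B: p = 3.58 mas = 3.58×10^-3″ → d = 1/p = 279.3 pc
Star B: M = m − 5 log₁₀ d + 5 = 7.05 − 5·2.4461 + 5 = -0.181
ΔM = M_A − M_B = 1.602 − (-0.181) = 1.783; smaller M is more luminous → Star B.
L ratio = 10^(0.4 |ΔM|) = 10^0.713 = 5.165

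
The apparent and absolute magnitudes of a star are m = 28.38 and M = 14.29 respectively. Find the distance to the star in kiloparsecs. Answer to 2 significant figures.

d ≈ 6.6 kpc

Distance modulus: m − M = 28.38 − (14.29) = 14.090
m − M = 5 log₁₀ d − 5
log₁₀ d = (m − M)/5 + 1 = 3.8180
d = 10^3.8180 = 6577 pc
= 6.577 kpc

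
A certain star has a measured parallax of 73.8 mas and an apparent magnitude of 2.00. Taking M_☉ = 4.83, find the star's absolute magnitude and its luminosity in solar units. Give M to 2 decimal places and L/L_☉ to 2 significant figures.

M ≈ 1.34; L/L_☉ ≈ 25

d = 1/p = 1000/73.8 mas = 13.55 pc
M = m − 5 log₁₀ d + 5 = 2.00 − 5·1.1319 + 5 = 1.340
M − M_☉ = 1.340 − 4.83 = -3.490
L/L_☉ = 10^(−0.4 × -3.490) = 24.88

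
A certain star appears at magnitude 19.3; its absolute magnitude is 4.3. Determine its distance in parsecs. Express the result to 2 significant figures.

d ≈ 10000 pc

μ = m − M = 15.000
m − M = 5 log₁₀ d − 5
log₁₀ d = (m − M)/5 + 1 = 4.0000
d = 10^4.0000 = 10000 pc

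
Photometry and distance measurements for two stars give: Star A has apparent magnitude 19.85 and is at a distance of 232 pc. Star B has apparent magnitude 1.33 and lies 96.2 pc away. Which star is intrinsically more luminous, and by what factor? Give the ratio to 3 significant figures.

Star B is more luminous, by a factor of 4.40×10^6.

Star A: M = m − 5 log₁₀ d + 5 = 19.85 − 5·2.3655 + 5 = 13.023
Star B: M = m − 5 log₁₀ d + 5 = 1.33 − 5·1.9832 + 5 = -3.586
ΔM = M_A − M_B = 13.023 − (-3.586) = 16.608; smaller M is more luminous → Star B.
L ratio = 10^(0.4 |ΔM|) = 10^6.643 = 4.399×10^6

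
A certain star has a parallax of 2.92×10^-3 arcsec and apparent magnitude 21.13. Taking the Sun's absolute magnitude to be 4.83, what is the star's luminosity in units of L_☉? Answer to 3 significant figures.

L/L_☉ ≈ 3.54×10^-4

d = 1/p = 1/2.92×10^-3″ = 342.5 pc
M = m − 5 log₁₀ d + 5 = 21.13 − 5·2.5346 + 5 = 13.457
M − M_☉ = 13.457 − 4.83 = 8.627
L/L_☉ = 10^(−0.4 × 8.627) = 3.542×10^-4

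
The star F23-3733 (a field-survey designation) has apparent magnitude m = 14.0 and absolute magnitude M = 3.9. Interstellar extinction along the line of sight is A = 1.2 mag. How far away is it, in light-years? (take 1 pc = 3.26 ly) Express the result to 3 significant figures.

m − M = 5 log₁₀(d/10 pc) + A  ⇒  14.0 − (3.9) − 1.2 = 5 log₁₀(d/10)
8.900 = 5 log₁₀(d/10)
log₁₀ d = (m − M − A)/5 + 1 = 2.7800
d = 10^2.7800 = 602.6 pc
= 1964 ly

d ≈ 1960 ly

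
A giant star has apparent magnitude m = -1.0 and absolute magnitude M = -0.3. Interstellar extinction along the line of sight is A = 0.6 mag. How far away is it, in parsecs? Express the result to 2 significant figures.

d ≈ 5.5 pc

m − M = 5 log₁₀(d/10 pc) + A  ⇒  -1.0 − (-0.3) − 0.6 = 5 log₁₀(d/10)
-1.300 = 5 log₁₀(d/10)
log₁₀ d = (m − M − A)/5 + 1 = 0.7400
d = 10^0.7400 = 5.495 pc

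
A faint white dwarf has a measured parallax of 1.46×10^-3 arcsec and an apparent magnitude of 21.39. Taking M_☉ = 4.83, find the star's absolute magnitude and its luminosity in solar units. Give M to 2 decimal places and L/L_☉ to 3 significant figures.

d = 1/p = 1/1.46×10^-3″ = 684.9 pc
M = m − 5 log₁₀ d + 5 = 21.39 − 5·2.8356 + 5 = 12.212
M − M_☉ = 12.212 − 4.83 = 7.382
L/L_☉ = 10^(−0.4 × 7.382) = 1.115×10^-3

M ≈ 12.21; L/L_☉ ≈ 1.12×10^-3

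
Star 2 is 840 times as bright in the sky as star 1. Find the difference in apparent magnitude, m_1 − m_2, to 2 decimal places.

Pogson: Δm = −2.5 log₁₀(ratio) = −2.5 log₁₀(840) = −2.5 × 2.9243 = -7.311
Star 2 is brighter so has the smaller magnitude: m_1 − m_2 is positive.

m_1 − m_2 ≈ 7.31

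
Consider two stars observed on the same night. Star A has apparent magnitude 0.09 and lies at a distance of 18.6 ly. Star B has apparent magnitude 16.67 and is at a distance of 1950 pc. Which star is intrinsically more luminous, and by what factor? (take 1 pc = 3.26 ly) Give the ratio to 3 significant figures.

Star A: d = 18.6 ly / 3.26 = 5.706 pc
Star A: M = m − 5 log₁₀ d + 5 = 0.09 − 5·0.7563 + 5 = 1.309
Star B: M = m − 5 log₁₀ d + 5 = 16.67 − 5·3.2900 + 5 = 5.220
ΔM = M_A − M_B = 1.309 − (5.220) = -3.911; smaller M is more luminous → Star A.
L ratio = 10^(0.4 |ΔM|) = 10^1.565 = 36.69

Star A is more luminous, by a factor of 36.7.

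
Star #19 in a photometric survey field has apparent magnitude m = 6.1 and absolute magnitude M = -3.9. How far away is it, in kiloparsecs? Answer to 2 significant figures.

d ≈ 1.0 kpc

μ = m − M = 10.000
m − M = 5 log₁₀ d − 5
log₁₀ d = (m − M)/5 + 1 = 3.0000
d = 10^3.0000 = 1000 pc
= 1.000 kpc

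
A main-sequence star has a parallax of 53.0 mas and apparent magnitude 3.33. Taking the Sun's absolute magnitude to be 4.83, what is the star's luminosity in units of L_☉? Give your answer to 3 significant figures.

d = 1/p = 1000/53.0 mas = 18.87 pc
M = m − 5 log₁₀ d + 5 = 3.33 − 5·1.2757 + 5 = 1.951
M − M_☉ = 1.951 − 4.83 = -2.879
L/L_☉ = 10^(−0.4 × -2.879) = 14.17

L/L_☉ ≈ 14.2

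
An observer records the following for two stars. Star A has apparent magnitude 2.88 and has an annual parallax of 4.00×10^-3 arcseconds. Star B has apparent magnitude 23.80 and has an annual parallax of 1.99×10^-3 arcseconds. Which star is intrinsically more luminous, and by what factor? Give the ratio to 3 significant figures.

Star A: d = 1/p = 1/4.00×10^-3″ = 250.0 pc
Star A: M = m − 5 log₁₀ d + 5 = 2.88 − 5·2.3979 + 5 = -4.110
Star B: d = 1/p = 1/1.99×10^-3″ = 502.5 pc
Star B: M = m − 5 log₁₀ d + 5 = 23.80 − 5·2.7011 + 5 = 15.294
ΔM = M_A − M_B = -4.110 − (15.294) = -19.404; smaller M is more luminous → Star A.
L ratio = 10^(0.4 |ΔM|) = 10^7.762 = 5.775×10^7

Star A is more luminous, by a factor of 5.78×10^7.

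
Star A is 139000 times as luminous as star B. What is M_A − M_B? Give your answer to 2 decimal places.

Pogson: ΔM = −2.5 log₁₀(ratio) = −2.5 log₁₀(139000) = −2.5 × 5.1430 = -12.858
Star A is brighter, so it has the smaller magnitude: the difference is negative.

M_A − M_B ≈ -12.86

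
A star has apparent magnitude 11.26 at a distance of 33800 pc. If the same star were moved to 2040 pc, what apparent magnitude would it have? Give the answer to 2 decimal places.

m ≈ 5.16

Flux ∝ 1/d², so Δm = 5 log₁₀(d₂/d₁) = 5 log₁₀(2040/33800) = -6.096
m₂ = m₁ + Δm = 11.26 + (-6.096) = 5.164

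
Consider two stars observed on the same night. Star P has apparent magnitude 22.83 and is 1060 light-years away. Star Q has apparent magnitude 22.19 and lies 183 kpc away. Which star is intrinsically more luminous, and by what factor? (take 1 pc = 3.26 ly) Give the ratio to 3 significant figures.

Star P: d = 1060 ly / 3.26 = 325.2 pc
Star P: M = m − 5 log₁₀ d + 5 = 22.83 − 5·2.5121 + 5 = 15.270
Star Q: d = 183 kpc = 183000 pc
Star Q: M = m − 5 log₁₀ d + 5 = 22.19 − 5·5.2625 + 5 = 0.878
ΔM = M_P − M_Q = 15.270 − (0.878) = 14.392; smaller M is more luminous → Star Q.
L ratio = 10^(0.4 |ΔM|) = 10^5.757 = 571100

Star Q is more luminous, by a factor of 571000.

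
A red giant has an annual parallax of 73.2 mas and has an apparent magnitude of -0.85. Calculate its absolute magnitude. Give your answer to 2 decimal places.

M ≈ -1.53

p = 73.2 mas = 0.0732″ → d = 1/p = 13.66 pc
5 log₁₀(d/10 pc) = 5 log₁₀(13.66) − 5 = 0.677
M = m − 5 log₁₀(d/10) = -0.85 − 0.677 = -1.527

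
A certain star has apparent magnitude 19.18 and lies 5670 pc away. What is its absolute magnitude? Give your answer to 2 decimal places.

5 log₁₀(d/10 pc) = 5 log₁₀(5670) − 5 = 13.768
M = m − 5 log₁₀(d/10) = 19.18 − 13.768 = 5.412

M ≈ 5.41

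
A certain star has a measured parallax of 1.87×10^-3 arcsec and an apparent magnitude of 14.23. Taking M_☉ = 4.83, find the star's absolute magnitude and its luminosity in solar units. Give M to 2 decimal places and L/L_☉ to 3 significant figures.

M ≈ 5.59; L/L_☉ ≈ 0.497

d = 1/p = 1/1.87×10^-3″ = 534.8 pc
M = m − 5 log₁₀ d + 5 = 14.23 − 5·2.7282 + 5 = 5.589
M − M_☉ = 5.589 − 4.83 = 0.759
L/L_☉ = 10^(−0.4 × 0.759) = 0.4970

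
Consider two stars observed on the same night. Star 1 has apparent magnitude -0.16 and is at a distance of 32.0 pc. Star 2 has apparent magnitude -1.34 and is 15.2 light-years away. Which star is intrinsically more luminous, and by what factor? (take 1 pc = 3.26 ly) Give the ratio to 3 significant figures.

Star 1 is more luminous, by a factor of 15.9.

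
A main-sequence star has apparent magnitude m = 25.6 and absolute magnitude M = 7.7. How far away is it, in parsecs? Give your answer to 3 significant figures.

d ≈ 38000 pc

Distance modulus: m − M = 25.6 − (7.7) = 17.900
m − M = 5 log₁₀ d − 5
log₁₀ d = (m − M)/5 + 1 = 4.5800
d = 10^4.5800 = 38020 pc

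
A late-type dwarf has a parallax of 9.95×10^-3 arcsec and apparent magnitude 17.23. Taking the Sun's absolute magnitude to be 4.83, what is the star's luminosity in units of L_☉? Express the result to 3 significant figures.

L/L_☉ ≈ 1.11×10^-3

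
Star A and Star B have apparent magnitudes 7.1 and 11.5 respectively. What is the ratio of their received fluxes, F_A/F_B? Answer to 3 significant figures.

F_A/F_B ≈ 57.5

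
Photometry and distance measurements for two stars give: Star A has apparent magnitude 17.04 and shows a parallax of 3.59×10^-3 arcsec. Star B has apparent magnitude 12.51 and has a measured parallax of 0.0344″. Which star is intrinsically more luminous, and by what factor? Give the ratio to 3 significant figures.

Star A: d = 1/p = 1/3.59×10^-3″ = 278.6 pc
Star A: M = m − 5 log₁₀ d + 5 = 17.04 − 5·2.4449 + 5 = 9.815
Star B: d = 1/p = 1/0.0344″ = 29.07 pc
Star B: M = m − 5 log₁₀ d + 5 = 12.51 − 5·1.4634 + 5 = 10.193
ΔM = M_A − M_B = 9.815 − (10.193) = -0.377; smaller M is more luminous → Star A.
L ratio = 10^(0.4 |ΔM|) = 10^0.151 = 1.416

Star A is more luminous, by a factor of 1.42.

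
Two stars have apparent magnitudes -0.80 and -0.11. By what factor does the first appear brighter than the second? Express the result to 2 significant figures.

Magnitude difference = -0.69
Flux ratio = 10^(−0.4 Δm) = 10^(−0.4 × -0.69) = 10^0.276 = 1.888

1.9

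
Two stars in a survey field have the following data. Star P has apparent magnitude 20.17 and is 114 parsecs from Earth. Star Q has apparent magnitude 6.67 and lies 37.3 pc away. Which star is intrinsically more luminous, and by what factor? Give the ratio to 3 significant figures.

Star Q is more luminous, by a factor of 26900.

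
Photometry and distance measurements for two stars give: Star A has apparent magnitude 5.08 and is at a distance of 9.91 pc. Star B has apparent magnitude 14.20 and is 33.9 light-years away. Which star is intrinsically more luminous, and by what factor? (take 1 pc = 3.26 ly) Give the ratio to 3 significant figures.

Star A is more luminous, by a factor of 4040.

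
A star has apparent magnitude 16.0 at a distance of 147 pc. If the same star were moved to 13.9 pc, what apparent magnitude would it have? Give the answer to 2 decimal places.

m ≈ 10.88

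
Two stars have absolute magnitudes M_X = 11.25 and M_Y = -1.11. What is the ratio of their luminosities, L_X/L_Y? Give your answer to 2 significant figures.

L_X/L_Y ≈ 1.1×10^-5

ΔM = M_X − M_Y = 12.36
L_X/L_Y = 10^(−0.4 ΔM) = 10^-4.944 = 1.138×10^-5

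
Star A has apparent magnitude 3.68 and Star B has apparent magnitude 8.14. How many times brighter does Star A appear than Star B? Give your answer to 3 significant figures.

Magnitude difference = -4.46
Flux ratio = 10^(−0.4 Δm) = 10^(−0.4 × -4.46) = 10^1.784 = 60.81

60.8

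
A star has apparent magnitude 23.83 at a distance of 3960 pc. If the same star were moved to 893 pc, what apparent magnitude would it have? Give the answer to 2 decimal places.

m ≈ 20.60

Flux ∝ 1/d², so Δm = 5 log₁₀(d₂/d₁) = 5 log₁₀(893/3960) = -3.234
m₂ = m₁ + Δm = 23.83 + (-3.234) = 20.596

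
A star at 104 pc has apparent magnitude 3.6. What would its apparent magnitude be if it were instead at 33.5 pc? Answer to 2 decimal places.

m ≈ 1.14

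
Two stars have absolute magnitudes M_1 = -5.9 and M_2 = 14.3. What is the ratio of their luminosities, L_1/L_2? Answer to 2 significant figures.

L_1/L_2 ≈ 1.2×10^8

ΔM = M_1 − M_2 = -20.2
L_1/L_2 = 10^(−0.4 ΔM) = 10^8.080 = 1.202×10^8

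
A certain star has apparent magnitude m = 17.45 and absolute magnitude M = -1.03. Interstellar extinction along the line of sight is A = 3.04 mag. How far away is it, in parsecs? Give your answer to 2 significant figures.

m − M = 5 log₁₀(d/10 pc) + A  ⇒  17.45 − (-1.03) − 3.04 = 5 log₁₀(d/10)
15.440 = 5 log₁₀(d/10)
log₁₀ d = (m − M − A)/5 + 1 = 4.0880
d = 10^4.0880 = 12250 pc

d ≈ 12000 pc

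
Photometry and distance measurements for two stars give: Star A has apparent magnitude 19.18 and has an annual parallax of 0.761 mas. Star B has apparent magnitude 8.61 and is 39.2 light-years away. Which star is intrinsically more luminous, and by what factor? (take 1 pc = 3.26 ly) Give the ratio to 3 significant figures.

Star A: p = 0.761 mas = 7.61×10^-4″ → d = 1/p = 1314 pc
Star A: M = m − 5 log₁₀ d + 5 = 19.18 − 5·3.1186 + 5 = 8.587
Star B: d = 39.2 ly / 3.26 = 12.02 pc
Star B: M = m − 5 log₁₀ d + 5 = 8.61 − 5·1.0801 + 5 = 8.210
ΔM = M_A − M_B = 8.587 − (8.210) = 0.377; smaller M is more luminous → Star B.
L ratio = 10^(0.4 |ΔM|) = 10^0.151 = 1.415

Star B is more luminous, by a factor of 1.42.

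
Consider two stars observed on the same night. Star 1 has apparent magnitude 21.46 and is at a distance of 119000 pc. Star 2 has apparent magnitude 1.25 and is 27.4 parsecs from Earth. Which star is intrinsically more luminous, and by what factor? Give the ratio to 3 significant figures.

Star 2 is more luminous, by a factor of 6.43.

Star 1: M = m − 5 log₁₀ d + 5 = 21.46 − 5·5.0755 + 5 = 1.082
Star 2: M = m − 5 log₁₀ d + 5 = 1.25 − 5·1.4378 + 5 = -0.939
ΔM = M_1 − M_2 = 1.082 − (-0.939) = 2.021; smaller M is more luminous → Star 2.
L ratio = 10^(0.4 |ΔM|) = 10^0.808 = 6.433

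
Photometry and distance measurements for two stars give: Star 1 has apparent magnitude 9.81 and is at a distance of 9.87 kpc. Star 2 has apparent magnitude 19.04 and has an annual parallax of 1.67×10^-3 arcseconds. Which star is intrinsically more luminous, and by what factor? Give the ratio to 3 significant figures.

Star 1: d = 9.87 kpc = 9870 pc
Star 1: M = m − 5 log₁₀ d + 5 = 9.81 − 5·3.9943 + 5 = -5.162
Star 2: d = 1/p = 1/1.67×10^-3″ = 598.8 pc
Star 2: M = m − 5 log₁₀ d + 5 = 19.04 − 5·2.7773 + 5 = 10.154
ΔM = M_1 − M_2 = -5.162 − (10.154) = -15.315; smaller M is more luminous → Star 1.
L ratio = 10^(0.4 |ΔM|) = 10^6.126 = 1.337×10^6

Star 1 is more luminous, by a factor of 1.34×10^6.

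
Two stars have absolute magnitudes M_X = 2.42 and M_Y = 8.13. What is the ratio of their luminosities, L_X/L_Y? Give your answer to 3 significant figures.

L_X/L_Y ≈ 192

ΔM = M_X − M_Y = -5.71
L_X/L_Y = 10^(−0.4 ΔM) = 10^2.284 = 192.3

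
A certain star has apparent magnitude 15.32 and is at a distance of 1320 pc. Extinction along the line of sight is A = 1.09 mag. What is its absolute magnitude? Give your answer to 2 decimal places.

M ≈ 3.63

5 log₁₀(d/10 pc) = 5 log₁₀(1320) − 5 = 10.603
M = m − 5 log₁₀(d/10) − A = 15.32 − 10.603 − 1.09 = 3.627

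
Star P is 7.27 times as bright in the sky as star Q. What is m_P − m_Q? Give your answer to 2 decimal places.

Pogson: Δm = −2.5 log₁₀(ratio) = −2.5 log₁₀(7.27) = −2.5 × 0.8615 = -2.154
Star P is brighter, so it has the smaller magnitude: the difference is negative.

m_P − m_Q ≈ -2.15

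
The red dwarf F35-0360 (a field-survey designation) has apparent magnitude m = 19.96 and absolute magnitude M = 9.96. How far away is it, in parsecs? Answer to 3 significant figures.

Distance modulus: m − M = 19.96 − (9.96) = 10.000
m − M = 5 log₁₀ d − 5
log₁₀ d = (m − M)/5 + 1 = 3.0000
d = 10^3.0000 = 1000 pc

d ≈ 1000 pc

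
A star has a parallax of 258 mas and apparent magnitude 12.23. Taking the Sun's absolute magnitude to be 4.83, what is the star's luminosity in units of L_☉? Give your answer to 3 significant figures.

d = 1/p = 1000/258 mas = 3.876 pc
M = m − 5 log₁₀ d + 5 = 12.23 − 5·0.5884 + 5 = 14.288
M − M_☉ = 14.288 − 4.83 = 9.458
L/L_☉ = 10^(−0.4 × 9.458) = 1.647×10^-4

L/L_☉ ≈ 1.65×10^-4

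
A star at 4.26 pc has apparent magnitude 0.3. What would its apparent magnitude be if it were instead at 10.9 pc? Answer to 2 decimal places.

m ≈ 2.34

Flux ∝ 1/d², so Δm = 5 log₁₀(d₂/d₁) = 5 log₁₀(10.9/4.26) = 2.040
m₂ = m₁ + Δm = 0.3 + (2.040) = 2.340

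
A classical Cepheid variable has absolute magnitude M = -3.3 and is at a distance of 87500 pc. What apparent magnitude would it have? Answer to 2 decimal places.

m = M + 5 log₁₀ d − 5 = -3.3 + 5·4.9420 − 5 = 16.410

m ≈ 16.41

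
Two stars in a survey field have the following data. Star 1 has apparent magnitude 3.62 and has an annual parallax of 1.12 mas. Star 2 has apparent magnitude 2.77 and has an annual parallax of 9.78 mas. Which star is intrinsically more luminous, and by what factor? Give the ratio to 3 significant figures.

Star 1 is more luminous, by a factor of 34.9.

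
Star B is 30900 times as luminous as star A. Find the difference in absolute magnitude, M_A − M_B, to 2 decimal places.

M_A − M_B ≈ 11.22

Pogson: ΔM = −2.5 log₁₀(ratio) = −2.5 log₁₀(30900) = −2.5 × 4.4900 = -11.225
Star B is brighter so has the smaller magnitude: M_A − M_B is positive.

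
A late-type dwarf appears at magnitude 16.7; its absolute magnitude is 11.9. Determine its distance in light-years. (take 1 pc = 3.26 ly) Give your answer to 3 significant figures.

d ≈ 297 ly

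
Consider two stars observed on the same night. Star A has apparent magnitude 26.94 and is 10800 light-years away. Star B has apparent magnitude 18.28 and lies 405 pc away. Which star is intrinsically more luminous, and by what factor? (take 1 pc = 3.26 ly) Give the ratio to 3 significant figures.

Star B is more luminous, by a factor of 43.5.

Star A: d = 10800 ly / 3.26 = 3313 pc
Star A: M = m − 5 log₁₀ d + 5 = 26.94 − 5·3.5202 + 5 = 14.339
Star B: M = m − 5 log₁₀ d + 5 = 18.28 − 5·2.6075 + 5 = 10.243
ΔM = M_A − M_B = 14.339 − (10.243) = 4.096; smaller M is more luminous → Star B.
L ratio = 10^(0.4 |ΔM|) = 10^1.638 = 43.50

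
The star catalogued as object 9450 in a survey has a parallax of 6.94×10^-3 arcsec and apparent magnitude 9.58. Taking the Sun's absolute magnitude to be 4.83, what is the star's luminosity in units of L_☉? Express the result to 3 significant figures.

L/L_☉ ≈ 2.61

d = 1/p = 1/6.94×10^-3″ = 144.1 pc
M = m − 5 log₁₀ d + 5 = 9.58 − 5·2.1586 + 5 = 3.787
M − M_☉ = 3.787 − 4.83 = -1.043
L/L_☉ = 10^(−0.4 × -1.043) = 2.614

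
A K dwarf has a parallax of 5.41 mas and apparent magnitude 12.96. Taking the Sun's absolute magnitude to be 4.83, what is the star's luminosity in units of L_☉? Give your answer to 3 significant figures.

L/L_☉ ≈ 0.191

d = 1/p = 1000/5.41 mas = 184.8 pc
M = m − 5 log₁₀ d + 5 = 12.96 − 5·2.2668 + 5 = 6.626
M − M_☉ = 6.626 − 4.83 = 1.796
L/L_☉ = 10^(−0.4 × 1.796) = 0.1913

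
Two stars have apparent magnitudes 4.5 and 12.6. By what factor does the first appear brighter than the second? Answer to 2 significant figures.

Magnitude difference = -8.1
Flux ratio = 10^(−0.4 Δm) = 10^(−0.4 × -8.1) = 10^3.240 = 1738

1700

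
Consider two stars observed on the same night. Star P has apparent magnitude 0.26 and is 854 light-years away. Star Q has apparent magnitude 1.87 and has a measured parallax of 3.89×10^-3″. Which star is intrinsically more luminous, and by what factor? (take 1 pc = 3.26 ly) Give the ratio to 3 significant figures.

Star P is more luminous, by a factor of 4.57.

Star P: d = 854 ly / 3.26 = 262.0 pc
Star P: M = m − 5 log₁₀ d + 5 = 0.26 − 5·2.4182 + 5 = -6.831
Star Q: d = 1/p = 1/3.89×10^-3″ = 257.1 pc
Star Q: M = m − 5 log₁₀ d + 5 = 1.87 − 5·2.4101 + 5 = -5.180
ΔM = M_P − M_Q = -6.831 − (-5.180) = -1.651; smaller M is more luminous → Star P.
L ratio = 10^(0.4 |ΔM|) = 10^0.660 = 4.575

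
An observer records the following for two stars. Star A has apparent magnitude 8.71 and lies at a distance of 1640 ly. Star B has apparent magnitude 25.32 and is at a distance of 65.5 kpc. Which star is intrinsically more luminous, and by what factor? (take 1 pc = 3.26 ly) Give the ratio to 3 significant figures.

Star A is more luminous, by a factor of 260.

Star A: d = 1640 ly / 3.26 = 503.1 pc
Star A: M = m − 5 log₁₀ d + 5 = 8.71 − 5·2.7016 + 5 = 0.202
Star B: d = 65.5 kpc = 65500 pc
Star B: M = m − 5 log₁₀ d + 5 = 25.32 − 5·4.8162 + 5 = 6.239
ΔM = M_A − M_B = 0.202 − (6.239) = -6.037; smaller M is more luminous → Star A.
L ratio = 10^(0.4 |ΔM|) = 10^2.415 = 259.9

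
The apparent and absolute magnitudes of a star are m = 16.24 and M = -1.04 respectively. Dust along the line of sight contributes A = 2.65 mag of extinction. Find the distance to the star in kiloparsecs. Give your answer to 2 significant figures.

m − M = 5 log₁₀(d/10 pc) + A  ⇒  16.24 − (-1.04) − 2.65 = 5 log₁₀(d/10)
14.630 = 5 log₁₀(d/10)
log₁₀ d = (m − M − A)/5 + 1 = 3.9260
d = 10^3.9260 = 8433 pc
= 8.433 kpc

d ≈ 8.4 kpc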